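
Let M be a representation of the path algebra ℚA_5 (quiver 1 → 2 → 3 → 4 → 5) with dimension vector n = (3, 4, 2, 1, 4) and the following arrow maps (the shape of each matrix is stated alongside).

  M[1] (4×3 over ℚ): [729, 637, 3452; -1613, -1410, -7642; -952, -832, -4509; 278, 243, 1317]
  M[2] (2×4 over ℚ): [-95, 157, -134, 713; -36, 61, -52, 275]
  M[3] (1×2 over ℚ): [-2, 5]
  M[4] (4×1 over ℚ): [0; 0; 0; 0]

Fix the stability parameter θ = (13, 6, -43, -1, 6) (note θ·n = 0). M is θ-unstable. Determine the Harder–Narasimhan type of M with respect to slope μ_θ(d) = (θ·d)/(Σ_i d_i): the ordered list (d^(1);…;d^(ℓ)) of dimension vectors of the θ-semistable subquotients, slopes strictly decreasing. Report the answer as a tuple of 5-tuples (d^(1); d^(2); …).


Barcode: M ≅ I[1,2], I[1,3], I[1,4], I[2,2], I[5,5]^4. HN layers by μ_θ (4 steps, strictly decreasing):
  μ^(1)=19/2; μ^(2)=6; μ^(3)=-1; μ^(4)=-8

((1, 1, 0, 0, 0); (0, 1, 0, 0, 4); (0, 0, 0, 1, 0); (2, 2, 2, 0, 0))


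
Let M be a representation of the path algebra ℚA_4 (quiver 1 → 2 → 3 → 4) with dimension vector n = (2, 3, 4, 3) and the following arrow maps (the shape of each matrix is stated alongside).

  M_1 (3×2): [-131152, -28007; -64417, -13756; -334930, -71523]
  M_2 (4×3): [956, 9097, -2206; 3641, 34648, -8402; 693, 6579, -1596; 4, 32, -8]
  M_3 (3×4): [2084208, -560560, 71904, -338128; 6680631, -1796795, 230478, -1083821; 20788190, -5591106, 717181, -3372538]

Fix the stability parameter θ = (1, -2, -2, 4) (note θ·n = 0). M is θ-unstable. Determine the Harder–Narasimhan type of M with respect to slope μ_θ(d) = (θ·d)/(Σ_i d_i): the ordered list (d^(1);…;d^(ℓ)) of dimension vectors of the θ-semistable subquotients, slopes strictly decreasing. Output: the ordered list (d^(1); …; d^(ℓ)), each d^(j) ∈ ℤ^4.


Via rank(M_{q-1}∘⋯∘M_p): M ≅ I[1,3], I[1,4], I[2,2], I[3,3], I[3,4], I[4,4].
μ_θ-semistable layers: μ^(1)=4; μ^(2)=-1; μ^(3)=-2

((0, 0, 0, 3); (2, 2, 2, 0); (0, 1, 2, 0))


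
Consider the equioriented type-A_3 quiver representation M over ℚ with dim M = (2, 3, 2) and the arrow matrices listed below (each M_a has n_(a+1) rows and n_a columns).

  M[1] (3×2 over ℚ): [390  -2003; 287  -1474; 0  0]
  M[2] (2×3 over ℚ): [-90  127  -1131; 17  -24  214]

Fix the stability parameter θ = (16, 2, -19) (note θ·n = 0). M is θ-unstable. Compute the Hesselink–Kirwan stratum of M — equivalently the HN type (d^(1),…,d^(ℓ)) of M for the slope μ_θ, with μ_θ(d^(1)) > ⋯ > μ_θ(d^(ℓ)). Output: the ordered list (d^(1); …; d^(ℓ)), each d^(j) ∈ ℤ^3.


Barcode: M ≅ I[1,3]^2, I[2,2]. HN layers by μ_θ (2 steps, strictly decreasing):
  μ^(1)=2; μ^(2)=-1/3

((0, 1, 0); (2, 2, 2))


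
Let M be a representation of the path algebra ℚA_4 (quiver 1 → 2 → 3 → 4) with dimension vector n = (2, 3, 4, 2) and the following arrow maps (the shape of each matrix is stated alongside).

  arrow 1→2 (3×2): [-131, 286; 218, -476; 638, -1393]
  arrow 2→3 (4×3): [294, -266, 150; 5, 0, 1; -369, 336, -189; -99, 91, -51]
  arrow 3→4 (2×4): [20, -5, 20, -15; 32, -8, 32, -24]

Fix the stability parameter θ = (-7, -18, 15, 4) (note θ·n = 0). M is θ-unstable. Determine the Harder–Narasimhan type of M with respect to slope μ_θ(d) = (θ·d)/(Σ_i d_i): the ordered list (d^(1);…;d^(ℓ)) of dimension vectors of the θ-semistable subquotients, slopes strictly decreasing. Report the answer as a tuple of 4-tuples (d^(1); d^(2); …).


Interval decomposition of M: I[1,3], I[1,4], I[2,2], I[3,3]^2, I[4,4].
HN type (ℓ=5): μ^(1)=15; μ^(2)=19/2; μ^(3)=4; μ^(4)=-25/2; μ^(5)=-18

((0, 0, 3, 0); (0, 0, 1, 1); (0, 0, 0, 1); (2, 2, 0, 0); (0, 1, 0, 0))


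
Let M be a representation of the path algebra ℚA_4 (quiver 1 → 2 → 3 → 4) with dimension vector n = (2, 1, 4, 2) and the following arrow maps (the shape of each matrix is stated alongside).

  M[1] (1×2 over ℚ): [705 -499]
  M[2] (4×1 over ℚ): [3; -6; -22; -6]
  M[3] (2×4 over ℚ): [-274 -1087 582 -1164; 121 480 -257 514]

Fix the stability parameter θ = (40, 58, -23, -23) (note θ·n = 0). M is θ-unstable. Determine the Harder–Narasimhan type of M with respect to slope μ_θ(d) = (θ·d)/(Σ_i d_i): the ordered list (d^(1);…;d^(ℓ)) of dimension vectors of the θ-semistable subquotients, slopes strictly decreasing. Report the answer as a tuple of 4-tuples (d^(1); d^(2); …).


Barcode: M ≅ I[1,1], I[1,4], I[3,3]^2, I[3,4]. HN layers by μ_θ (3 steps, strictly decreasing):
  μ^(1)=40; μ^(2)=13; μ^(3)=-23

((1, 0, 0, 0); (1, 1, 1, 1); (0, 0, 3, 1))


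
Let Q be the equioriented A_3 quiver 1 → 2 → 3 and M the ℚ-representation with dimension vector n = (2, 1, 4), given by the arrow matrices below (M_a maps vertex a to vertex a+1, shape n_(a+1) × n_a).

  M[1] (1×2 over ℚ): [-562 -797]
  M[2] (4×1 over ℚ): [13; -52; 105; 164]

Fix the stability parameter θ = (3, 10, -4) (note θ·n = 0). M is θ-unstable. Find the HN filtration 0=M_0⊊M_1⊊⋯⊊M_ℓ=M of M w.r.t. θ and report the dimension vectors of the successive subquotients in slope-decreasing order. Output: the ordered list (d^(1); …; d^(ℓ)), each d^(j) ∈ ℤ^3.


Via rank(M_{q-1}∘⋯∘M_p): M ≅ I[1,1], I[1,3], I[3,3]^3.
μ_θ-semistable layers: μ^(1)=3; μ^(2)=-4

((2, 1, 1); (0, 0, 3))


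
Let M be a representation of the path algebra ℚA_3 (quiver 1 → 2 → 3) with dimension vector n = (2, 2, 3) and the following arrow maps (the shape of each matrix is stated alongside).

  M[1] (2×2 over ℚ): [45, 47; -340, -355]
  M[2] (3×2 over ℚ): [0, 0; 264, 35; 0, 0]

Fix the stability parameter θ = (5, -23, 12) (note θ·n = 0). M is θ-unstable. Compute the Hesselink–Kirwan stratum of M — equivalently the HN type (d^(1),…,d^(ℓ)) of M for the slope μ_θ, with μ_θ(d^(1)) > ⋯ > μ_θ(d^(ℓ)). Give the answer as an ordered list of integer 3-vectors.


Barcode: M ≅ I[1,2], I[1,3], I[3,3]^2. HN layers by μ_θ (2 steps, strictly decreasing):
  μ^(1)=12; μ^(2)=-9

((0, 0, 3); (2, 2, 0))


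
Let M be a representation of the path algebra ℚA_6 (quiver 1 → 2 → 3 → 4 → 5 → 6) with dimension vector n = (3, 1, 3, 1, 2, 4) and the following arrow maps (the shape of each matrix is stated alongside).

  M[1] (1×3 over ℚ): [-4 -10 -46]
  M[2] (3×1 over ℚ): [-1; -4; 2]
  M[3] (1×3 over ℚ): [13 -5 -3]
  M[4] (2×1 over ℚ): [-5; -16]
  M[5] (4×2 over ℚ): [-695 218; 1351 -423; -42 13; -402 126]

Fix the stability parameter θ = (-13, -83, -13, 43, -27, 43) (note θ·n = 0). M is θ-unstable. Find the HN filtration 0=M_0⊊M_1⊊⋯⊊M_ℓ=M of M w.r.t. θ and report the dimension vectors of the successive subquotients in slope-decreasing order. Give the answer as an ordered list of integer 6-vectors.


Via rank(M_{q-1}∘⋯∘M_p): M ≅ I[1,1]^2, I[1,6], I[3,3]^2, I[5,6], I[6,6]^2.
μ_θ-semistable layers: μ^(1)=43; μ^(2)=8; μ^(3)=-13; μ^(4)=-27; μ^(5)=-48

((0, 0, 0, 0, 0, 4); (0, 0, 0, 1, 1, 0); (2, 0, 3, 0, 0, 0); (0, 0, 0, 0, 1, 0); (1, 1, 0, 0, 0, 0))


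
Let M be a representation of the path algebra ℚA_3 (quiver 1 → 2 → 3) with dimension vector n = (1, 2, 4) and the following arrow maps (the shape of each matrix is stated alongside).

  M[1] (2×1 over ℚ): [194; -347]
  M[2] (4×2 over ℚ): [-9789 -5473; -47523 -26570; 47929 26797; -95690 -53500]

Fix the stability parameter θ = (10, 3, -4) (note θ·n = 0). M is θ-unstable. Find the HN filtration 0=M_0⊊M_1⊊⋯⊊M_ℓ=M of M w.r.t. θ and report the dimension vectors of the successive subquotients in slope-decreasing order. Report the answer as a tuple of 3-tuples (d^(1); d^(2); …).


Via rank(M_{q-1}∘⋯∘M_p): M ≅ I[1,3], I[2,3], I[3,3]^2.
μ_θ-semistable layers: μ^(1)=3; μ^(2)=-1/2; μ^(3)=-4

((1, 1, 1); (0, 1, 1); (0, 0, 2))


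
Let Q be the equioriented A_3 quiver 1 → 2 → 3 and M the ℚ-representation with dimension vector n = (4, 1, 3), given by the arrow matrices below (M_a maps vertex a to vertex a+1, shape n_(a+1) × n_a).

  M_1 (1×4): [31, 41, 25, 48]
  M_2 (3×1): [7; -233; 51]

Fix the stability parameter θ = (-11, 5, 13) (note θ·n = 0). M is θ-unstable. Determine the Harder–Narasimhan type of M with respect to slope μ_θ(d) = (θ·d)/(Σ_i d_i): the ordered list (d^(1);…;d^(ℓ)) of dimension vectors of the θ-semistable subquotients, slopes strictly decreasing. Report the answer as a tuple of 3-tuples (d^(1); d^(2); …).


Via rank(M_{q-1}∘⋯∘M_p): M ≅ I[1,1]^3, I[1,3], I[3,3]^2.
μ_θ-semistable layers: μ^(1)=13; μ^(2)=5; μ^(3)=-11

((0, 0, 3); (0, 1, 0); (4, 0, 0))


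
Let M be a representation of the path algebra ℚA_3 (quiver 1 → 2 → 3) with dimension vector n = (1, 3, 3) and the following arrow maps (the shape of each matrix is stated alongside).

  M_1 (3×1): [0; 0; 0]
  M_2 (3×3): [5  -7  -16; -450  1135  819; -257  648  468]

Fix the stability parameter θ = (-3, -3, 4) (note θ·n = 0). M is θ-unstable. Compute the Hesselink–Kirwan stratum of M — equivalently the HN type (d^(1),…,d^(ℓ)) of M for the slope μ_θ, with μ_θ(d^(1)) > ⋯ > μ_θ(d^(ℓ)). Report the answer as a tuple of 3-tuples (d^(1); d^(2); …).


Barcode: M ≅ I[1,1], I[2,3]^3. HN layers by μ_θ (2 steps, strictly decreasing):
  μ^(1)=4; μ^(2)=-3

((0, 0, 3); (1, 3, 0))


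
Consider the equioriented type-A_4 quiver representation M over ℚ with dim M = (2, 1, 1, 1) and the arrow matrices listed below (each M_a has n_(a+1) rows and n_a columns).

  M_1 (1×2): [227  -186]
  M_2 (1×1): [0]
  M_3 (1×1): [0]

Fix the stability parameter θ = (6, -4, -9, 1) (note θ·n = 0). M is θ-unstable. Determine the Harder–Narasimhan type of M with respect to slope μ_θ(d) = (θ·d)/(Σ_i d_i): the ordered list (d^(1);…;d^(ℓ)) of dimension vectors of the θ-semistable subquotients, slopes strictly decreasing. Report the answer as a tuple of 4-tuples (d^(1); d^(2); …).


Interval decomposition of M: I[1,1], I[1,2], I[3,3], I[4,4].
HN type (ℓ=3): μ^(1)=6; μ^(2)=1; μ^(3)=-9

((1, 0, 0, 0); (1, 1, 0, 1); (0, 0, 1, 0))


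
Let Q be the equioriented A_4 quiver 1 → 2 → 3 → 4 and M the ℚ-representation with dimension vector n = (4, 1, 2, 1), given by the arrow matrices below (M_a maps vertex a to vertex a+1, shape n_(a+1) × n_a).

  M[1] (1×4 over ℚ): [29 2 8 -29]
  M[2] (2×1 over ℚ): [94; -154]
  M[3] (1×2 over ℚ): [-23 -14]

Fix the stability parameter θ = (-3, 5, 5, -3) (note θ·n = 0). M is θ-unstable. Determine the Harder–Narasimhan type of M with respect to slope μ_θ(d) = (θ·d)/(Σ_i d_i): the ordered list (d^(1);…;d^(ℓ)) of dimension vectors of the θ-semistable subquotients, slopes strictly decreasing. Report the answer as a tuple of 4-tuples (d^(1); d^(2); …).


Via rank(M_{q-1}∘⋯∘M_p): M ≅ I[1,1]^3, I[1,4], I[3,3].
μ_θ-semistable layers: μ^(1)=5; μ^(2)=7/3; μ^(3)=-3

((0, 0, 1, 0); (0, 1, 1, 1); (4, 0, 0, 0))


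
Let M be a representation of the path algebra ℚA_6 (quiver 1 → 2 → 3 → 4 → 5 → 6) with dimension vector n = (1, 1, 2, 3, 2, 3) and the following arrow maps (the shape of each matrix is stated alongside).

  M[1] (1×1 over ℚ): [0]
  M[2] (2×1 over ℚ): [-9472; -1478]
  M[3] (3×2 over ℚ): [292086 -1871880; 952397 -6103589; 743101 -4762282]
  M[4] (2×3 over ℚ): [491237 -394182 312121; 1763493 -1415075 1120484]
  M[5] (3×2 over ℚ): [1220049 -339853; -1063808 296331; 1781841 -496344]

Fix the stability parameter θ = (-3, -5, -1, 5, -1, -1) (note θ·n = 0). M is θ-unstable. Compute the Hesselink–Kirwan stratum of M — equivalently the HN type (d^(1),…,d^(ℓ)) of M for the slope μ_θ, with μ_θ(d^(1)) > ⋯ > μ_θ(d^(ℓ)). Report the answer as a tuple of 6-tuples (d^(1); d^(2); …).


Interval decomposition of M: I[1,1], I[2,6], I[3,6], I[4,4], I[6,6].
HN type (ℓ=5): μ^(1)=5; μ^(2)=1; μ^(3)=-1; μ^(4)=-3; μ^(5)=-5

((0, 0, 0, 1, 0, 0); (0, 0, 0, 2, 2, 2); (0, 0, 2, 0, 0, 1); (1, 0, 0, 0, 0, 0); (0, 1, 0, 0, 0, 0))


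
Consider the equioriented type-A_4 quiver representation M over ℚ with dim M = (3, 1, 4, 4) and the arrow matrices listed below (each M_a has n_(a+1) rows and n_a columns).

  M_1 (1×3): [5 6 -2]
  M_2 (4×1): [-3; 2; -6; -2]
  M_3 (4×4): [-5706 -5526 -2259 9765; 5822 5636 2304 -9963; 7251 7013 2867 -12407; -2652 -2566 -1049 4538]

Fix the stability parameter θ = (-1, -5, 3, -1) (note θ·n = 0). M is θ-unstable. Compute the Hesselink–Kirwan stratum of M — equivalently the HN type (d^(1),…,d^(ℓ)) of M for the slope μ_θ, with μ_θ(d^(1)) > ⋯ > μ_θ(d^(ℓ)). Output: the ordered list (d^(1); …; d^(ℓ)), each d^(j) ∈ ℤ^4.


Via rank(M_{q-1}∘⋯∘M_p): M ≅ I[1,1]^2, I[1,4], I[3,3], I[3,4]^2, I[4,4].
μ_θ-semistable layers: μ^(1)=3; μ^(2)=1; μ^(3)=-1; μ^(4)=-3

((0, 0, 1, 0); (0, 0, 3, 3); (2, 0, 0, 1); (1, 1, 0, 0))


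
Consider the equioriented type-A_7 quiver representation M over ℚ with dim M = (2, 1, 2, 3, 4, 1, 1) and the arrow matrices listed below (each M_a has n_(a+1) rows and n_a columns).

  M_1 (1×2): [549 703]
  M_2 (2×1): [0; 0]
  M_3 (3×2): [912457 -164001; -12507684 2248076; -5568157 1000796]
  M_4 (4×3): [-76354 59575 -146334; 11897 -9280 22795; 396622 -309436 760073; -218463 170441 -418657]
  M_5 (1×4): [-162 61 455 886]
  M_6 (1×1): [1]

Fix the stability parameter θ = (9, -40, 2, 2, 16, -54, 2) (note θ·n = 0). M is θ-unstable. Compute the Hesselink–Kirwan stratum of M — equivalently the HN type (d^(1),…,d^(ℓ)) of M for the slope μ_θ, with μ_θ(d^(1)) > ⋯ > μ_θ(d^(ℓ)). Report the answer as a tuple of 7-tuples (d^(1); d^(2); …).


Via rank(M_{q-1}∘⋯∘M_p): M ≅ I[1,1], I[1,2], I[3,5], I[3,7], I[4,5], I[5,5].
μ_θ-semistable layers: μ^(1)=16; μ^(2)=9; μ^(3)=2; μ^(4)=-17/2; μ^(5)=-31/2

((0, 0, 0, 0, 3, 0, 0); (1, 0, 0, 0, 0, 0, 0); (0, 0, 1, 2, 0, 0, 1); (0, 0, 1, 1, 1, 1, 0); (1, 1, 0, 0, 0, 0, 0))


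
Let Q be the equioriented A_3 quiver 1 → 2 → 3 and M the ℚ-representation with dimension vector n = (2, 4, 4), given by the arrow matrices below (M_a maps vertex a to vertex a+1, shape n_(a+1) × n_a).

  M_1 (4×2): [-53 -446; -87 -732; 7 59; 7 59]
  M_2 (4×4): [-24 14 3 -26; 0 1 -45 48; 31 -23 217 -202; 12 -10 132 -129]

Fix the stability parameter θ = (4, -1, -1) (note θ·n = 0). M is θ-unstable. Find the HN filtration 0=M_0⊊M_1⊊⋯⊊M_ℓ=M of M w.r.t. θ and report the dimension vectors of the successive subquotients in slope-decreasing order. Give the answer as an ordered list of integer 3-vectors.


Barcode: M ≅ I[1,3]^2, I[2,3]^2. HN layers by μ_θ (2 steps, strictly decreasing):
  μ^(1)=2/3; μ^(2)=-1

((2, 2, 2); (0, 2, 2))


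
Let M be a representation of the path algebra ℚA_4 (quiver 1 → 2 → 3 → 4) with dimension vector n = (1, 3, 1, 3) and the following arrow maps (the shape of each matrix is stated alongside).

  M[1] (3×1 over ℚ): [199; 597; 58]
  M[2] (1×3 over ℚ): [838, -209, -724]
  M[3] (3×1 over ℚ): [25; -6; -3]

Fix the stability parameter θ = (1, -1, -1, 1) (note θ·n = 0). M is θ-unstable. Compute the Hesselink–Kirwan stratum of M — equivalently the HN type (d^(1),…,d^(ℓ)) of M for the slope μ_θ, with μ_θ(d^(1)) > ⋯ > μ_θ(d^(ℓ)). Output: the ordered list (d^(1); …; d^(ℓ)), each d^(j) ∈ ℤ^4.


Via rank(M_{q-1}∘⋯∘M_p): M ≅ I[1,4], I[2,2]^2, I[4,4]^2.
μ_θ-semistable layers: μ^(1)=1; μ^(2)=-1/3; μ^(3)=-1

((0, 0, 0, 3); (1, 1, 1, 0); (0, 2, 0, 0))


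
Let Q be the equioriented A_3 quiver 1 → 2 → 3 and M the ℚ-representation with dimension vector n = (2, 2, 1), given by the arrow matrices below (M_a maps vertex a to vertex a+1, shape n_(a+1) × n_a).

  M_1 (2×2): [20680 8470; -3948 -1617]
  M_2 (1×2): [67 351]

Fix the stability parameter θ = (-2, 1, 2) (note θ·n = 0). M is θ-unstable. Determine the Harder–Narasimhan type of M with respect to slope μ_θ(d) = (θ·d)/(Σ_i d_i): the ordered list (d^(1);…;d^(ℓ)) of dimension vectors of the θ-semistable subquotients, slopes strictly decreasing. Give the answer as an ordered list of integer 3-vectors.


Barcode: M ≅ I[1,1], I[1,3], I[2,2]. HN layers by μ_θ (3 steps, strictly decreasing):
  μ^(1)=2; μ^(2)=1; μ^(3)=-2

((0, 0, 1); (0, 2, 0); (2, 0, 0))


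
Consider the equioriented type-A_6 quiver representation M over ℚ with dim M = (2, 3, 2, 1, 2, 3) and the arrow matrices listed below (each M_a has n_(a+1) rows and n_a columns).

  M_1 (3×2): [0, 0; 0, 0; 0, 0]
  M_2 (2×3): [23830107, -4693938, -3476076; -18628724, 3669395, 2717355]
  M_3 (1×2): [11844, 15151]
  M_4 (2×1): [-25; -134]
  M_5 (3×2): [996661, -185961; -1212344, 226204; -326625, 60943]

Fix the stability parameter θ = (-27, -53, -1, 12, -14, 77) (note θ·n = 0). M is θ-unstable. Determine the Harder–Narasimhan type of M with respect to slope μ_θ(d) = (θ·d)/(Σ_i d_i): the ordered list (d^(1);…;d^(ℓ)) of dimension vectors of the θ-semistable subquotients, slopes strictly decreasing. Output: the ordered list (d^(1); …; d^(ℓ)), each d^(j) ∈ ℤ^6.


Via rank(M_{q-1}∘⋯∘M_p): M ≅ I[1,1]^2, I[2,2], I[2,3], I[2,6], I[5,6], I[6,6].
μ_θ-semistable layers: μ^(1)=77; μ^(2)=-1; μ^(3)=-14; μ^(4)=-27; μ^(5)=-53

((0, 0, 0, 0, 0, 3); (0, 0, 2, 1, 1, 0); (0, 0, 0, 0, 1, 0); (2, 0, 0, 0, 0, 0); (0, 3, 0, 0, 0, 0))


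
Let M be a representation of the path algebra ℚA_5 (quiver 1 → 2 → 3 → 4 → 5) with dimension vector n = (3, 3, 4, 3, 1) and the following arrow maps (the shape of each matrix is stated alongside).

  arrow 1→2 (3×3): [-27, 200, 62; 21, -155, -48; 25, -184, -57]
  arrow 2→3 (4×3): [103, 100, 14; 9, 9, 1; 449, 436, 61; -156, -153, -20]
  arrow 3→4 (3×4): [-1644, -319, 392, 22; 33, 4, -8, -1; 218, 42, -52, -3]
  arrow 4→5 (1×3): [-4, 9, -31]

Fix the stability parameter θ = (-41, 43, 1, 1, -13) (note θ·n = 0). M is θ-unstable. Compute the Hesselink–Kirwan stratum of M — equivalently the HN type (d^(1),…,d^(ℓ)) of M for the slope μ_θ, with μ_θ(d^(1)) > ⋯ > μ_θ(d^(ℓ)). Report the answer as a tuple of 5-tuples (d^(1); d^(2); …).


Via rank(M_{q-1}∘⋯∘M_p): M ≅ I[1,4]^2, I[1,5], I[3,3].
μ_θ-semistable layers: μ^(1)=15; μ^(2)=8; μ^(3)=1; μ^(4)=-41

((0, 2, 2, 2, 0); (0, 1, 1, 1, 1); (0, 0, 1, 0, 0); (3, 0, 0, 0, 0))


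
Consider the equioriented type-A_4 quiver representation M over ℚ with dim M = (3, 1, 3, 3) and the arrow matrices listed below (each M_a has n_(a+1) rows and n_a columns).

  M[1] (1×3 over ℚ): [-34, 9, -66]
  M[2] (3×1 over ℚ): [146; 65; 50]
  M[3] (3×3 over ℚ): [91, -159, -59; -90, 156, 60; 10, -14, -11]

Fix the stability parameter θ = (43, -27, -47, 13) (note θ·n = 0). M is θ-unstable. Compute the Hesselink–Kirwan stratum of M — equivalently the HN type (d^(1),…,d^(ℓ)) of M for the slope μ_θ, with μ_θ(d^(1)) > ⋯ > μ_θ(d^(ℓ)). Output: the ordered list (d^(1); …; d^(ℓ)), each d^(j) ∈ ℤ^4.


Via rank(M_{q-1}∘⋯∘M_p): M ≅ I[1,1]^2, I[1,4], I[3,4]^2.
μ_θ-semistable layers: μ^(1)=43; μ^(2)=13; μ^(3)=-31/3; μ^(4)=-47

((2, 0, 0, 0); (0, 0, 0, 3); (1, 1, 1, 0); (0, 0, 2, 0))


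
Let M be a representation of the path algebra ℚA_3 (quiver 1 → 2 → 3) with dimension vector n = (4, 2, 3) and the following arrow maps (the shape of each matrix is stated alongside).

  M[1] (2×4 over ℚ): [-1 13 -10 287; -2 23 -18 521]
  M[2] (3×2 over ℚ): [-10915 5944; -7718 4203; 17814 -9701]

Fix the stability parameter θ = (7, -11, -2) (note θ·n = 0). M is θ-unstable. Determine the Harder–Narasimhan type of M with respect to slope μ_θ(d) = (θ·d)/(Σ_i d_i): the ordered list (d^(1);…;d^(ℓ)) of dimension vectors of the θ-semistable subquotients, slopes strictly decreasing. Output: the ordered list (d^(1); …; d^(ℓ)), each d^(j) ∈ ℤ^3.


Interval decomposition of M: I[1,1]^2, I[1,3]^2, I[3,3].
HN type (ℓ=2): μ^(1)=7; μ^(2)=-2

((2, 0, 0); (2, 2, 3))


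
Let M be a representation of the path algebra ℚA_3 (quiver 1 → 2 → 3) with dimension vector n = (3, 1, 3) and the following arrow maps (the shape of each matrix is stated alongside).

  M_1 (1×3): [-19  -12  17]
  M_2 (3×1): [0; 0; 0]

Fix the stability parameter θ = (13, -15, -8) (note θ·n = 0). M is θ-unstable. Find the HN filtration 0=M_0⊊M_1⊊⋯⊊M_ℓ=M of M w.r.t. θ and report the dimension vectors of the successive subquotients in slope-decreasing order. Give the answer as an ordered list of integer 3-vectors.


Barcode: M ≅ I[1,1]^2, I[1,2], I[3,3]^3. HN layers by μ_θ (3 steps, strictly decreasing):
  μ^(1)=13; μ^(2)=-1; μ^(3)=-8

((2, 0, 0); (1, 1, 0); (0, 0, 3))


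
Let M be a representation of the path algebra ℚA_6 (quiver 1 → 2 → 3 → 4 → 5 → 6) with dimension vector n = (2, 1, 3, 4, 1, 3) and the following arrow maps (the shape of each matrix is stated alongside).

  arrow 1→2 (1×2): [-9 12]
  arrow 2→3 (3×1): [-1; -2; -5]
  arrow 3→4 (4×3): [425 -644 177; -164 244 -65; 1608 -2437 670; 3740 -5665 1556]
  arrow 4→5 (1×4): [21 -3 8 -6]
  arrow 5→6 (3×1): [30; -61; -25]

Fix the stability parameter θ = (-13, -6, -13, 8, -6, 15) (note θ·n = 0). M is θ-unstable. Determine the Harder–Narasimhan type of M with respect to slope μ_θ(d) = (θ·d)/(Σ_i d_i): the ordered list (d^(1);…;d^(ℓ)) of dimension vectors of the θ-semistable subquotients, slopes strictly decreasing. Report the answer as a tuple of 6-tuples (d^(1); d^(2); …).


Barcode: M ≅ I[1,1], I[1,6], I[3,4]^2, I[4,4], I[6,6]^2. HN layers by μ_θ (5 steps, strictly decreasing):
  μ^(1)=15; μ^(2)=8; μ^(3)=1; μ^(4)=-19/2; μ^(5)=-13

((0, 0, 0, 0, 0, 3); (0, 0, 0, 3, 0, 0); (0, 0, 0, 1, 1, 0); (0, 1, 1, 0, 0, 0); (2, 0, 2, 0, 0, 0))


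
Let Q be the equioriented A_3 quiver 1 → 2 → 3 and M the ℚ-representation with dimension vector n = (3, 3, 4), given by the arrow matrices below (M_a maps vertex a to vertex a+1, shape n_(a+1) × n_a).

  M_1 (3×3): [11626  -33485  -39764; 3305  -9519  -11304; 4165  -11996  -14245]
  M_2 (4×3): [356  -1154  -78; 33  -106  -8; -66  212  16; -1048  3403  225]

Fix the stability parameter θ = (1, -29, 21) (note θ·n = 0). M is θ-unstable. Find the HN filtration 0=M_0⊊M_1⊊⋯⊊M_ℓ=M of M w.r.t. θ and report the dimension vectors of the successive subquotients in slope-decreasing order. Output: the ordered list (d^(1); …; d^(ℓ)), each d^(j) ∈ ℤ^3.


Interval decomposition of M: I[1,2], I[1,3]^2, I[3,3]^2.
HN type (ℓ=2): μ^(1)=21; μ^(2)=-14

((0, 0, 4); (3, 3, 0))


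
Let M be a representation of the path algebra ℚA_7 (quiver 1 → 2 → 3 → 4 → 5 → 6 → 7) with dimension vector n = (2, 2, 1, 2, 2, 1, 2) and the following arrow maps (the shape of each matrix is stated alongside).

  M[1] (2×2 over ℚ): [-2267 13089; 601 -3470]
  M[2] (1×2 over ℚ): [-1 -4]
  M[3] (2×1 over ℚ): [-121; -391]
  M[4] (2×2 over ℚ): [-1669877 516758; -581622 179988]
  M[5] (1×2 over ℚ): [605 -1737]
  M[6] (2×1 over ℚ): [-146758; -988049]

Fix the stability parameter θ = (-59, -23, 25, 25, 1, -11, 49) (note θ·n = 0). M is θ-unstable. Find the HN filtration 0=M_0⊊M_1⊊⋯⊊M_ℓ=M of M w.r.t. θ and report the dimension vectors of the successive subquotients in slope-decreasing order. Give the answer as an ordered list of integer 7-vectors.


Interval decomposition of M: I[1,2], I[1,7], I[4,4], I[5,5], I[7,7].
HN type (ℓ=6): μ^(1)=49; μ^(2)=25; μ^(3)=10; μ^(4)=1; μ^(5)=-23; μ^(6)=-59

((0, 0, 0, 0, 0, 0, 2); (0, 0, 0, 1, 0, 0, 0); (0, 0, 1, 1, 1, 1, 0); (0, 0, 0, 0, 1, 0, 0); (0, 2, 0, 0, 0, 0, 0); (2, 0, 0, 0, 0, 0, 0))


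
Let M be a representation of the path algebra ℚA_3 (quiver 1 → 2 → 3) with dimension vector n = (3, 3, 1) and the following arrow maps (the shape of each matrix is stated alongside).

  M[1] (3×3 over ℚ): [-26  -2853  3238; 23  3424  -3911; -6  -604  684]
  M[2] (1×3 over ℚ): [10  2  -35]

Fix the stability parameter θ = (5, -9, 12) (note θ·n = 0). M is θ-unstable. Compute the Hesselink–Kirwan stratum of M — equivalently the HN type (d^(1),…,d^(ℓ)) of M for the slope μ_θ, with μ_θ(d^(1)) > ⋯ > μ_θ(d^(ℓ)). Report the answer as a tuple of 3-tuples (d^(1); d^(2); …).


Barcode: M ≅ I[1,2]^2, I[1,3]. HN layers by μ_θ (2 steps, strictly decreasing):
  μ^(1)=12; μ^(2)=-2

((0, 0, 1); (3, 3, 0))


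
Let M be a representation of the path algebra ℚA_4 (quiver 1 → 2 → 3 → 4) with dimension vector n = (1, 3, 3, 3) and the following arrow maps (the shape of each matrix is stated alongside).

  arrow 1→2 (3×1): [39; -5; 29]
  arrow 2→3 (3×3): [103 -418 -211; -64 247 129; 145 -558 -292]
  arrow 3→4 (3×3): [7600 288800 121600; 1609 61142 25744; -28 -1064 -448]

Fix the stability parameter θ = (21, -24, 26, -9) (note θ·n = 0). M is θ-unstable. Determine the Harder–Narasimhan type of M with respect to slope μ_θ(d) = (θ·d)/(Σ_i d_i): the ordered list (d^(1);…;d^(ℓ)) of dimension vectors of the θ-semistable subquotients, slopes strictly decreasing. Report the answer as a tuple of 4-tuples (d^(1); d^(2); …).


Barcode: M ≅ I[1,3], I[2,3], I[2,4], I[4,4]^2. HN layers by μ_θ (5 steps, strictly decreasing):
  μ^(1)=26; μ^(2)=17/2; μ^(3)=-3/2; μ^(4)=-9; μ^(5)=-24

((0, 0, 2, 0); (0, 0, 1, 1); (1, 1, 0, 0); (0, 0, 0, 2); (0, 2, 0, 0))


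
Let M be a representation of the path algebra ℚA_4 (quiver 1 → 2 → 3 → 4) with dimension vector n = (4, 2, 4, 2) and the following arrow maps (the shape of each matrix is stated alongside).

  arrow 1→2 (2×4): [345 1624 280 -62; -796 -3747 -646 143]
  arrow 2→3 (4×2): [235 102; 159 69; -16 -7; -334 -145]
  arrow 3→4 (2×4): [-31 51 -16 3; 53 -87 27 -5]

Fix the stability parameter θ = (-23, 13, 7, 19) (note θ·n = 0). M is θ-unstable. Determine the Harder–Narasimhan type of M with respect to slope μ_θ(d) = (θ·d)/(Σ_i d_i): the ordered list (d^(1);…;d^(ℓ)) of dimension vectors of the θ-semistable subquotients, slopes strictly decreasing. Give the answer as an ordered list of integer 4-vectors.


Barcode: M ≅ I[1,1]^2, I[1,4]^2, I[3,3]^2. HN layers by μ_θ (4 steps, strictly decreasing):
  μ^(1)=19; μ^(2)=10; μ^(3)=7; μ^(4)=-23

((0, 0, 0, 2); (0, 2, 2, 0); (0, 0, 2, 0); (4, 0, 0, 0))


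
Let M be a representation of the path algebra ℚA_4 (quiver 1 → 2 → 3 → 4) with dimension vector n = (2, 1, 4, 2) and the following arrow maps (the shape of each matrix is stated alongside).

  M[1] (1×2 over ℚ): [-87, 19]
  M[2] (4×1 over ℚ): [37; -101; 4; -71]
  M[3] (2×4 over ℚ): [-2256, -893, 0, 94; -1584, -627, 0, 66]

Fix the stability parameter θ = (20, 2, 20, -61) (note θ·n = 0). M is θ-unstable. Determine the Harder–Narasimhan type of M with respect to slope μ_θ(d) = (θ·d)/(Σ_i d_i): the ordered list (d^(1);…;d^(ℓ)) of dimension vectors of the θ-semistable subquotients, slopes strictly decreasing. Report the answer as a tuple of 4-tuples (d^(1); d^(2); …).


Interval decomposition of M: I[1,1], I[1,4], I[3,3]^3, I[4,4].
HN type (ℓ=3): μ^(1)=20; μ^(2)=-19/4; μ^(3)=-61

((1, 0, 3, 0); (1, 1, 1, 1); (0, 0, 0, 1))


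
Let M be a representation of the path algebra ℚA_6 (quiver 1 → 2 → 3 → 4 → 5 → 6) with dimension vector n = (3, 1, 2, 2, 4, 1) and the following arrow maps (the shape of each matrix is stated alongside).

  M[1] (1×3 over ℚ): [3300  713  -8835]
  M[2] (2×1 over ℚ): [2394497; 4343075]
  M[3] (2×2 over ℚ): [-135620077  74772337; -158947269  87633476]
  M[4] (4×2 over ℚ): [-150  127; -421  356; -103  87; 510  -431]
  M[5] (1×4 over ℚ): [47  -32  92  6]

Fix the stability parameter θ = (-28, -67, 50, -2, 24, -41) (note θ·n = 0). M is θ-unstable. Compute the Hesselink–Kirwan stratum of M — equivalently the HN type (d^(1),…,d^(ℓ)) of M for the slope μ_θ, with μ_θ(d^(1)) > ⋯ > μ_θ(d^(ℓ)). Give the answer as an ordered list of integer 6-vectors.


Via rank(M_{q-1}∘⋯∘M_p): M ≅ I[1,1]^2, I[1,6], I[3,5], I[5,5]^2.
μ_θ-semistable layers: μ^(1)=24; μ^(2)=31/4; μ^(3)=-28; μ^(4)=-95/2

((0, 0, 1, 1, 3, 0); (0, 0, 1, 1, 1, 1); (2, 0, 0, 0, 0, 0); (1, 1, 0, 0, 0, 0))


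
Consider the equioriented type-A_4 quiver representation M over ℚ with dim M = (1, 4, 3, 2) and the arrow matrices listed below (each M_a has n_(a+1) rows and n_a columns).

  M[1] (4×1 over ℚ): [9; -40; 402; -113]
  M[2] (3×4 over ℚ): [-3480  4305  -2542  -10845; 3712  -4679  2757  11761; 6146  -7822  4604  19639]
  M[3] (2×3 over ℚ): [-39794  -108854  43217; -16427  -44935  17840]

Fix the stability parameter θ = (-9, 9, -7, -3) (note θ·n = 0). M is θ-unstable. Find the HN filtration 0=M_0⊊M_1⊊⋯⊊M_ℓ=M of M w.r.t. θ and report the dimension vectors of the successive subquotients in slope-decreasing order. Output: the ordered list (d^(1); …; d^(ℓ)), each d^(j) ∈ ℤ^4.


Interval decomposition of M: I[1,4], I[2,2], I[2,3], I[2,4].
HN type (ℓ=4): μ^(1)=9; μ^(2)=1; μ^(3)=-1/3; μ^(4)=-9

((0, 1, 0, 0); (0, 1, 1, 0); (0, 2, 2, 2); (1, 0, 0, 0))


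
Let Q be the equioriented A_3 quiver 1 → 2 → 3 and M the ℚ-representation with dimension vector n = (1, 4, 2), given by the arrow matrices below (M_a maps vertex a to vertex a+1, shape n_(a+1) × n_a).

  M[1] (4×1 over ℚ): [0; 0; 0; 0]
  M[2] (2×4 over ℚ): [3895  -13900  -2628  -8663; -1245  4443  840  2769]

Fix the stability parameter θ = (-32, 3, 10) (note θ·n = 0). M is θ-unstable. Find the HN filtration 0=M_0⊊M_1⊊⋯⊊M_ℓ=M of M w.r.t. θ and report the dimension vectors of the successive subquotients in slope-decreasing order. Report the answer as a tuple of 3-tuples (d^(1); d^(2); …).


Interval decomposition of M: I[1,1], I[2,2]^2, I[2,3]^2.
HN type (ℓ=3): μ^(1)=10; μ^(2)=3; μ^(3)=-32

((0, 0, 2); (0, 4, 0); (1, 0, 0))


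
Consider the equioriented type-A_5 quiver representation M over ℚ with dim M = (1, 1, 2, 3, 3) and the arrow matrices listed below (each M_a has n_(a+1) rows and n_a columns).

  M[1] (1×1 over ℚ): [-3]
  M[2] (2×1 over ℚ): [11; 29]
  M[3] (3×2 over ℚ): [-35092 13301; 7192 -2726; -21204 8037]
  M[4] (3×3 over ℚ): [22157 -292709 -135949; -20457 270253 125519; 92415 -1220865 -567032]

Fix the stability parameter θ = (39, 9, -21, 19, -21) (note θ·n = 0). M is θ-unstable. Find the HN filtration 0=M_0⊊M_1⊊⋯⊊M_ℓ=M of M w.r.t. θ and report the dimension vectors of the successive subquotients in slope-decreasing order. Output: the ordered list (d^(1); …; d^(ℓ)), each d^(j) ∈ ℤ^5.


Interval decomposition of M: I[1,5], I[3,3], I[4,5]^2.
HN type (ℓ=3): μ^(1)=5; μ^(2)=-1; μ^(3)=-21

((1, 1, 1, 1, 1); (0, 0, 0, 2, 2); (0, 0, 1, 0, 0))


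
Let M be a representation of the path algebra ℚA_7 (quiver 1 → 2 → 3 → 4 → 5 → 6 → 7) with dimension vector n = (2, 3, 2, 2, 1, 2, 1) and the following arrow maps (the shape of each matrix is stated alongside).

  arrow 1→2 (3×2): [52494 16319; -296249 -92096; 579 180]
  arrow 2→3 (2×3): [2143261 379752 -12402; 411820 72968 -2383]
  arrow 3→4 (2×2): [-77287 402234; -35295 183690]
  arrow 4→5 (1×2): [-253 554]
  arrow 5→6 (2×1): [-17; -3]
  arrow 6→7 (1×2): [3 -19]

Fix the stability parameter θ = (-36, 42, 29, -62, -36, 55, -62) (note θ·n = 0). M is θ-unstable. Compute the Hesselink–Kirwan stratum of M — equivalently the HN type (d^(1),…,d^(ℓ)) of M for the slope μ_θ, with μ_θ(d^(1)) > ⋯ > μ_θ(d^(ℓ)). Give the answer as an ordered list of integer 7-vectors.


Via rank(M_{q-1}∘⋯∘M_p): M ≅ I[1,3], I[1,7], I[2,2], I[4,4], I[6,6].
μ_θ-semistable layers: μ^(1)=55; μ^(2)=42; μ^(3)=71/2; μ^(4)=-7/2; μ^(5)=-27/4; μ^(6)=-36; μ^(7)=-62

((0, 0, 0, 0, 0, 1, 0); (0, 1, 0, 0, 0, 0, 0); (0, 1, 1, 0, 0, 0, 0); (0, 0, 0, 0, 0, 1, 1); (0, 1, 1, 1, 1, 0, 0); (2, 0, 0, 0, 0, 0, 0); (0, 0, 0, 1, 0, 0, 0))


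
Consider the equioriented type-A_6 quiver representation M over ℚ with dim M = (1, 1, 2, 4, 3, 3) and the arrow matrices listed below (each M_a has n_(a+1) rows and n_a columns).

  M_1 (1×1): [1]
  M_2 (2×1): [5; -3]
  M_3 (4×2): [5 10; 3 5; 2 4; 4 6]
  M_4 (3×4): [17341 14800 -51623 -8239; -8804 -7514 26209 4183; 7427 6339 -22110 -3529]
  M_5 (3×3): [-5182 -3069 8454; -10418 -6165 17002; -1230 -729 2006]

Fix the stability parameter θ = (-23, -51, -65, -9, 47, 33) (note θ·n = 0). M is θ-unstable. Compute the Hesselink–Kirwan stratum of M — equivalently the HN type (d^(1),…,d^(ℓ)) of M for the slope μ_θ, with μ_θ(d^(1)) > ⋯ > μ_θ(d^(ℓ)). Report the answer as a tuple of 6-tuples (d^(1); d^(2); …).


Barcode: M ≅ I[1,5], I[3,6], I[4,4], I[4,6], I[6,6]. HN layers by μ_θ (6 steps, strictly decreasing):
  μ^(1)=47; μ^(2)=40; μ^(3)=33; μ^(4)=-9; μ^(5)=-139/3; μ^(6)=-65

((0, 0, 0, 0, 1, 0); (0, 0, 0, 0, 2, 2); (0, 0, 0, 0, 0, 1); (0, 0, 0, 4, 0, 0); (1, 1, 1, 0, 0, 0); (0, 0, 1, 0, 0, 0))


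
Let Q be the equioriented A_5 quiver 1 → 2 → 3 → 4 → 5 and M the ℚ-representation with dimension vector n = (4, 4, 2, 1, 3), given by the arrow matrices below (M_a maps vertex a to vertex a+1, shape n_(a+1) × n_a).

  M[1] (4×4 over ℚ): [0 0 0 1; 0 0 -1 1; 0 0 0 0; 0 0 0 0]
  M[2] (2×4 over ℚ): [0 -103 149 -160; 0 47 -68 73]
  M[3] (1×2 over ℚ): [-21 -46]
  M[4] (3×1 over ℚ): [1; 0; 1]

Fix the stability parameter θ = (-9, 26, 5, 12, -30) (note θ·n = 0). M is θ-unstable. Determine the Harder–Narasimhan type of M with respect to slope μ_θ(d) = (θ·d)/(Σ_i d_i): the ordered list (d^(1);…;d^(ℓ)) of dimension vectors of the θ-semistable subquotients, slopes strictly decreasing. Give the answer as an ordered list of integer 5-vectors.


Via rank(M_{q-1}∘⋯∘M_p): M ≅ I[1,1]^2, I[1,2], I[1,5], I[2,2], I[2,3], I[5,5]^2.
μ_θ-semistable layers: μ^(1)=26; μ^(2)=31/2; μ^(3)=13/4; μ^(4)=-9; μ^(5)=-30

((0, 2, 0, 0, 0); (0, 1, 1, 0, 0); (0, 1, 1, 1, 1); (4, 0, 0, 0, 0); (0, 0, 0, 0, 2))


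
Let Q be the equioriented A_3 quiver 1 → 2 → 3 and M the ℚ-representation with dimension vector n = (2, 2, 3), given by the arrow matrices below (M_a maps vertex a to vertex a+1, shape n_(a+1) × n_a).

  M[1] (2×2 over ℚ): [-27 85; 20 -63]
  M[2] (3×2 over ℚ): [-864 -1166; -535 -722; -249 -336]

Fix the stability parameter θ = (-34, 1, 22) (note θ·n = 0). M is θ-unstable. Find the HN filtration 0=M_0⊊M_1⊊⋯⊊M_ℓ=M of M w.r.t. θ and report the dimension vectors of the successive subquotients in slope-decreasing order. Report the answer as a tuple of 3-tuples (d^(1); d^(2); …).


Barcode: M ≅ I[1,3]^2, I[3,3]. HN layers by μ_θ (3 steps, strictly decreasing):
  μ^(1)=22; μ^(2)=1; μ^(3)=-34

((0, 0, 3); (0, 2, 0); (2, 0, 0))


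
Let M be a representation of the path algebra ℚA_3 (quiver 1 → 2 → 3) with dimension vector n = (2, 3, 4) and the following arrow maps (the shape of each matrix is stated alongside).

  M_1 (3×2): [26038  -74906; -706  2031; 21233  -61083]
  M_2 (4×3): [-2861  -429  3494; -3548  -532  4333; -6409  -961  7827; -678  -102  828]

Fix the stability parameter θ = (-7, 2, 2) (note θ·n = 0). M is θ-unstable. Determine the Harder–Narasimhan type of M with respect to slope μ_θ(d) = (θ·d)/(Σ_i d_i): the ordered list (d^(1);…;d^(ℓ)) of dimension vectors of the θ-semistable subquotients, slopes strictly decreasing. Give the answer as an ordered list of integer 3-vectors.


Interval decomposition of M: I[1,3]^2, I[2,2], I[3,3]^2.
HN type (ℓ=2): μ^(1)=2; μ^(2)=-7

((0, 3, 4); (2, 0, 0))


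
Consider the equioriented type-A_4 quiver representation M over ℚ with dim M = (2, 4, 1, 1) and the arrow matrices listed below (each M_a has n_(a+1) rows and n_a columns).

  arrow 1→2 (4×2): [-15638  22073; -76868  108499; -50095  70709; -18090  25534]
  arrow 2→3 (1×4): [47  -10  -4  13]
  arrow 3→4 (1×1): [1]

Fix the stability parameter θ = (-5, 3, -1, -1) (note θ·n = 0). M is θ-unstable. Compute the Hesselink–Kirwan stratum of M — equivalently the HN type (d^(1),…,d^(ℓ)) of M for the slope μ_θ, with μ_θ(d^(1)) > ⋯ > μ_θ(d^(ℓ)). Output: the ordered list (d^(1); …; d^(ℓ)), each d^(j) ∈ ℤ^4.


Interval decomposition of M: I[1,2], I[1,4], I[2,2]^2.
HN type (ℓ=3): μ^(1)=3; μ^(2)=1/3; μ^(3)=-5

((0, 3, 0, 0); (0, 1, 1, 1); (2, 0, 0, 0))


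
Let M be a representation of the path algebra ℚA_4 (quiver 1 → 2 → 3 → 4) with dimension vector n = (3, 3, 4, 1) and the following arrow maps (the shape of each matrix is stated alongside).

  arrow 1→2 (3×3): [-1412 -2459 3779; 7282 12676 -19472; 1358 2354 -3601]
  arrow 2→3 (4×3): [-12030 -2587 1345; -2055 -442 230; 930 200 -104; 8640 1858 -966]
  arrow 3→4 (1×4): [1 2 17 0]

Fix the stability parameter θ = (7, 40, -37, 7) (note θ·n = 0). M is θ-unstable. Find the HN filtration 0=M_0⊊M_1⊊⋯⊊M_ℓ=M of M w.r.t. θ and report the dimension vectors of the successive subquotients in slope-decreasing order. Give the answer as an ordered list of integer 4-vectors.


Via rank(M_{q-1}∘⋯∘M_p): M ≅ I[1,2], I[1,3], I[1,4], I[3,3]^2.
μ_θ-semistable layers: μ^(1)=40; μ^(2)=7; μ^(3)=10/3; μ^(4)=-37

((0, 1, 0, 0); (1, 0, 0, 1); (2, 2, 2, 0); (0, 0, 2, 0))


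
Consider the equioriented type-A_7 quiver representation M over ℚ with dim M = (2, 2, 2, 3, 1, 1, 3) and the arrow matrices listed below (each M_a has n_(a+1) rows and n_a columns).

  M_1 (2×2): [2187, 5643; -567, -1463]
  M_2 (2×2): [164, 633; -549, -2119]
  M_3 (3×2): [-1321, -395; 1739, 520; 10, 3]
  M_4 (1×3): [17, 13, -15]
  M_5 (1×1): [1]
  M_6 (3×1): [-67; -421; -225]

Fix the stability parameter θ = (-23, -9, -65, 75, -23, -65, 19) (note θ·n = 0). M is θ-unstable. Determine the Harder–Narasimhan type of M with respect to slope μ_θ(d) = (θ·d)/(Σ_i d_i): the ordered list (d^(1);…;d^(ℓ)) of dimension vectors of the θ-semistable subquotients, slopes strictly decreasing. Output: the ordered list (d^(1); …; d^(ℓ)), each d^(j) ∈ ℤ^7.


Via rank(M_{q-1}∘⋯∘M_p): M ≅ I[1,1], I[1,4], I[2,4], I[4,7], I[7,7]^2.
μ_θ-semistable layers: μ^(1)=75; μ^(2)=19; μ^(3)=-13/3; μ^(4)=-23; μ^(5)=-97/3; μ^(6)=-37

((0, 0, 0, 2, 0, 0, 0); (0, 0, 0, 0, 0, 0, 3); (0, 0, 0, 1, 1, 1, 0); (1, 0, 0, 0, 0, 0, 0); (1, 1, 1, 0, 0, 0, 0); (0, 1, 1, 0, 0, 0, 0))


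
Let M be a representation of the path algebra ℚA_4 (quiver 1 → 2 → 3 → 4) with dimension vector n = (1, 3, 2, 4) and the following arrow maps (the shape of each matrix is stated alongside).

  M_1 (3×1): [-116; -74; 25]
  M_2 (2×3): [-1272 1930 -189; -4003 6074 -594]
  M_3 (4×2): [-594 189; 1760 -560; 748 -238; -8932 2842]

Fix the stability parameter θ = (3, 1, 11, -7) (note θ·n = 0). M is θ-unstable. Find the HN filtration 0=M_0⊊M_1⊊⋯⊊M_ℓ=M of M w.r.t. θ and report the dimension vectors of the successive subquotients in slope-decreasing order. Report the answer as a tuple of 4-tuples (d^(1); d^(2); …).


Interval decomposition of M: I[1,3], I[2,2], I[2,4], I[4,4]^3.
HN type (ℓ=4): μ^(1)=11; μ^(2)=2; μ^(3)=1; μ^(4)=-7

((0, 0, 1, 0); (1, 1, 1, 1); (0, 2, 0, 0); (0, 0, 0, 3))


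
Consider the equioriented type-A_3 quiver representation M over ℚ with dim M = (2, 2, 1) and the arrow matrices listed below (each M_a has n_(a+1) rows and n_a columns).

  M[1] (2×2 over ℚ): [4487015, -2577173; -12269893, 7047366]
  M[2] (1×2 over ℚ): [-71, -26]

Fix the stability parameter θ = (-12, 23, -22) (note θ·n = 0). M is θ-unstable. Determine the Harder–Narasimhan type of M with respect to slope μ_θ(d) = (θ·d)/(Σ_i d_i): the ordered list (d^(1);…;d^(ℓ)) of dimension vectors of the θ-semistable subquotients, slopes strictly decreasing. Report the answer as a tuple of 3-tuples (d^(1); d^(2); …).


Via rank(M_{q-1}∘⋯∘M_p): M ≅ I[1,2], I[1,3].
μ_θ-semistable layers: μ^(1)=23; μ^(2)=1/2; μ^(3)=-12

((0, 1, 0); (0, 1, 1); (2, 0, 0))


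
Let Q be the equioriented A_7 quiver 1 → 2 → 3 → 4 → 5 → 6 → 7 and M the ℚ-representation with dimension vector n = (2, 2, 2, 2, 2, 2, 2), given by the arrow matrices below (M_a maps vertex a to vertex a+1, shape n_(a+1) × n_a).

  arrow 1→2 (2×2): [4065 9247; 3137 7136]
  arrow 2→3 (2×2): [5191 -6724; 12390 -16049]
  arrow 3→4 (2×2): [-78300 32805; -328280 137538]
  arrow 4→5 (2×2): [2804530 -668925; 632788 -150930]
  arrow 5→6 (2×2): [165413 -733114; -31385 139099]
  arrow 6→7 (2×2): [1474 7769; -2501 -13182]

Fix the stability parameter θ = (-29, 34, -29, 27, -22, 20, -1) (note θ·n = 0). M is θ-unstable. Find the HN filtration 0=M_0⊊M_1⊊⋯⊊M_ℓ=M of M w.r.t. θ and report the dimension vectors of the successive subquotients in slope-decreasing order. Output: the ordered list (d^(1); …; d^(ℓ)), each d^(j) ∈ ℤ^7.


Via rank(M_{q-1}∘⋯∘M_p): M ≅ I[1,3], I[1,4], I[4,7], I[5,7].
μ_θ-semistable layers: μ^(1)=27; μ^(2)=19/2; μ^(3)=5/2; μ^(4)=-22; μ^(5)=-29

((0, 0, 0, 1, 0, 0, 0); (0, 0, 0, 0, 0, 2, 2); (0, 2, 2, 1, 1, 0, 0); (0, 0, 0, 0, 1, 0, 0); (2, 0, 0, 0, 0, 0, 0))
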